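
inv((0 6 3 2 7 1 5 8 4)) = (0 4 8 5 1 7 2 3 6)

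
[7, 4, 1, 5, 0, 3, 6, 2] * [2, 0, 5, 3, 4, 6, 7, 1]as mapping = [0→1, 1→4, 2→0, 3→6, 4→2, 5→3, 6→7, 7→5]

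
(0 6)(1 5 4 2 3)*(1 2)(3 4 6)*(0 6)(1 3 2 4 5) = (0 2 5)(3 4)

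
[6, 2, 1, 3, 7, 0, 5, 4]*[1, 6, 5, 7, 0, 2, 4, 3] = [4, 5, 6, 7, 3, 1, 2, 0]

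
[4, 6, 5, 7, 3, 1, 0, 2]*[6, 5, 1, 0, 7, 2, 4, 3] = [7, 4, 2, 3, 0, 5, 6, 1] 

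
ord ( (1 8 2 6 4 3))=6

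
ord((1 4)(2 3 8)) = 6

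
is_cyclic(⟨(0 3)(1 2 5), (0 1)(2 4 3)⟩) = no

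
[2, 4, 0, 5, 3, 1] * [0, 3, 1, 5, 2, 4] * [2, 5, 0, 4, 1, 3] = [5, 0, 2, 1, 3, 4]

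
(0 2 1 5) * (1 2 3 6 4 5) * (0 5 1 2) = (0 3 6 4 1 2)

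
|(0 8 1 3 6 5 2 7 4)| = 9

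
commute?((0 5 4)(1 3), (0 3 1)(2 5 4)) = no:(0 5 4)(1 3)*(0 3 1)(2 5 4) = (0 4 3)(2 5), (0 3 1)(2 5 4)*(0 5 4)(1 3) = (0 1 5)(2 4)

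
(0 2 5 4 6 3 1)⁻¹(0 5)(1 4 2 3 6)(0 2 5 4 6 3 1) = (0 6 5 1 3)(2 4)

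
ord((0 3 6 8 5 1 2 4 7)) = 9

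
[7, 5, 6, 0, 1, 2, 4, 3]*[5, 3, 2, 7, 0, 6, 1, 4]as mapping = [0→4, 1→6, 2→1, 3→5, 4→3, 5→2, 6→0, 7→7]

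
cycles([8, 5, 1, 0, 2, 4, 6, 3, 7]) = (0 8 7 3)(1 5 4 2)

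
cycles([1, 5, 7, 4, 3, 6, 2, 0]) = (0 1 5 6 2 7)(3 4)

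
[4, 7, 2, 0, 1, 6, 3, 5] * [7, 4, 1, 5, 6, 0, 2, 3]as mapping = [0→6, 1→3, 2→1, 3→7, 4→4, 5→2, 6→5, 7→0]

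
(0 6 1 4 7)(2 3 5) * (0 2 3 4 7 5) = (0 6 1 7 2 4 5 3)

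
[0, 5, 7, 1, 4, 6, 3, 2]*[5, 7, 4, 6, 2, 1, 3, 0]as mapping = [0→5, 1→1, 2→0, 3→7, 4→2, 5→3, 6→6, 7→4]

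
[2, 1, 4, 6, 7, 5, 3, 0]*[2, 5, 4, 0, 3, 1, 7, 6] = [4, 5, 3, 7, 6, 1, 0, 2]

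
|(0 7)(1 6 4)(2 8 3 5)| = 12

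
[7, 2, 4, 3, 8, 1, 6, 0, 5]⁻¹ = [7, 5, 1, 3, 2, 8, 6, 0, 4]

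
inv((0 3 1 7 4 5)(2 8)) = (0 5 4 7 1 3)(2 8)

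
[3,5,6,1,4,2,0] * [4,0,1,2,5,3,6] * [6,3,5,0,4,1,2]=[5,0,2,6,1,3,4]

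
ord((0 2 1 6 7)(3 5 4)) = 15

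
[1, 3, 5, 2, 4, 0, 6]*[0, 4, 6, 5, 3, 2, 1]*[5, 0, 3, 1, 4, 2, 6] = [4, 2, 3, 6, 1, 5, 0] 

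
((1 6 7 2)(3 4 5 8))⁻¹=(1 2 7 6)(3 8 5 4)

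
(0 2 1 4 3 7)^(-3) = (0 4)(1 7)(2 3)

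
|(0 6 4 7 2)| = 5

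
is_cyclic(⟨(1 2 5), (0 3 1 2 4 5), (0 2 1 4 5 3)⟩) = no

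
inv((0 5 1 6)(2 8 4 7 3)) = (0 6 1 5)(2 3 7 4 8)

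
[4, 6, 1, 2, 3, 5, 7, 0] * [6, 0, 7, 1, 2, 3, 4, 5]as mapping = [0→2, 1→4, 2→0, 3→7, 4→1, 5→3, 6→5, 7→6]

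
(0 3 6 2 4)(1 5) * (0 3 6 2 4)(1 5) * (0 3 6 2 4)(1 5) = (0 2 3 4 6)(1 5)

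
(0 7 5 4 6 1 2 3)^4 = (0 6)(1 7)(2 5)(3 4)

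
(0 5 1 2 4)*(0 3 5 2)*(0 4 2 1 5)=(0 1 4 3)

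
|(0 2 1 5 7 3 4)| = 7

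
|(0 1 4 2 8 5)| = 6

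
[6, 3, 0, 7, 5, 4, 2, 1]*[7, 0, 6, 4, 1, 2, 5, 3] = [5, 4, 7, 3, 2, 1, 6, 0]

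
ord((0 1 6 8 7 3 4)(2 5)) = 14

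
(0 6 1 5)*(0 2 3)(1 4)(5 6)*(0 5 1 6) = (0 1)(2 3 5)(4 6)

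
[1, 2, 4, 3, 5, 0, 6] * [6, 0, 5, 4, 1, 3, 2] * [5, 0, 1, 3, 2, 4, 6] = [5, 4, 0, 2, 3, 6, 1]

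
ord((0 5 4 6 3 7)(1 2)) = 6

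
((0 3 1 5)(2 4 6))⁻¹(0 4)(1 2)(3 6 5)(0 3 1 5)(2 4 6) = (0 1 2)(3 6)(4 5)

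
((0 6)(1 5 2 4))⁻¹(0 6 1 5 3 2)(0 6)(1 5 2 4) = (0 5 2 3 4 6)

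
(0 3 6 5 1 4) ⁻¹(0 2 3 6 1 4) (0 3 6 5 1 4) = (0 3 2 6 5 4) 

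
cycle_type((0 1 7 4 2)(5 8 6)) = 3.5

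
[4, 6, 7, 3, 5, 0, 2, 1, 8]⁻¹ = [5, 7, 6, 3, 0, 4, 1, 2, 8]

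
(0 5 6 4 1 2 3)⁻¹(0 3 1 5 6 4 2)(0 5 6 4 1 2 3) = (0 2 6 4 1 3 5)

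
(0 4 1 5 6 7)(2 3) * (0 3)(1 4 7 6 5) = (0 7 3 2)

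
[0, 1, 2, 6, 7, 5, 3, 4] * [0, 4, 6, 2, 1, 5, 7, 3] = [0, 4, 6, 7, 3, 5, 2, 1]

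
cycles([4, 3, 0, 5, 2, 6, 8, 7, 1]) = (0 4 2)(1 3 5 6 8)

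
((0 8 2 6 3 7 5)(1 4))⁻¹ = (0 5 7 3 6 2 8)(1 4)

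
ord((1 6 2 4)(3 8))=4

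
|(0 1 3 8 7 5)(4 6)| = 6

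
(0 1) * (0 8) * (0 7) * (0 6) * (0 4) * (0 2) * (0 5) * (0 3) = (0 1 8 7 6 4 2 5 3)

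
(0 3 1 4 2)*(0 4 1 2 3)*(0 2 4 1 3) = (0 2 1 3 4)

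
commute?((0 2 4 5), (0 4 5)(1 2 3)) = no:(0 2 4 5)*(0 4 5)(1 2 3) = (0 3 1 2 5 4), (0 4 5)(1 2 3)*(0 2 4 5) = (0 5 2 3 1 4)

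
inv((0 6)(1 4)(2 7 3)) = (0 6)(1 4)(2 3 7)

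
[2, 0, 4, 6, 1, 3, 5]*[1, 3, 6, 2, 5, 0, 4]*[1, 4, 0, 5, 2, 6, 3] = [3, 4, 6, 2, 5, 0, 1]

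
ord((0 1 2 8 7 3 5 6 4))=9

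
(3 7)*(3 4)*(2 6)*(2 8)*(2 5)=(2 6 8 5)(3 7 4)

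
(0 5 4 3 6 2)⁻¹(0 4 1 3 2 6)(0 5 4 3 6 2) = (0 2 5 3 1 6)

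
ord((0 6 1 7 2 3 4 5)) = 8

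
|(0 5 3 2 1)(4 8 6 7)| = 20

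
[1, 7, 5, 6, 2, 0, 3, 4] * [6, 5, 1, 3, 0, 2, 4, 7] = [5, 7, 2, 4, 1, 6, 3, 0]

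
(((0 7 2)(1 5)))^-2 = (0 7 2)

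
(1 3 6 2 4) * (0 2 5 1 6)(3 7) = (0 2 4 6 5 1 7 3)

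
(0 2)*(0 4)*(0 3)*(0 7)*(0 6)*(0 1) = (0 2 4 3 7 6 1)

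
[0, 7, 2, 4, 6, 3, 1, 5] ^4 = [0, 4, 2, 7, 5, 1, 3, 6] 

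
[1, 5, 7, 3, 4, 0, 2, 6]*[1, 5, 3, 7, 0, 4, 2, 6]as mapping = [0→5, 1→4, 2→6, 3→7, 4→0, 5→1, 6→3, 7→2]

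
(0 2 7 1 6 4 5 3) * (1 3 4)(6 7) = (0 2 6 1 7 3)(4 5)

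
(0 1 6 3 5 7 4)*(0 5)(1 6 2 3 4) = (0 6 4 5 7 1 2 3)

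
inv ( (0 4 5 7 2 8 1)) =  (0 1 8 2 7 5 4)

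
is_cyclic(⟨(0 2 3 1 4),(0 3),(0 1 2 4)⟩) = no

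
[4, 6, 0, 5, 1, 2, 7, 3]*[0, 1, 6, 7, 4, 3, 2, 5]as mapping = [0→4, 1→2, 2→0, 3→3, 4→1, 5→6, 6→5, 7→7]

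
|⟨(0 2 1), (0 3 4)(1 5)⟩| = 720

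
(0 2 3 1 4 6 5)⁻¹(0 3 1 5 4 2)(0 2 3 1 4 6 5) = (0 6 3 2 1 4)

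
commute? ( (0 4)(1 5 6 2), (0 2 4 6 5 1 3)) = no: (0 4)(1 5 6 2)*(0 2 4 6 5 1 3) = (0 6 4 2 3), (0 2 4 6 5 1 3)*(0 4)(1 5 6 2) = (0 1 3 4 2)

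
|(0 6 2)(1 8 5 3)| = 12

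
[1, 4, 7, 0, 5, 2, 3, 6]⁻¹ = [3, 0, 5, 6, 1, 4, 7, 2]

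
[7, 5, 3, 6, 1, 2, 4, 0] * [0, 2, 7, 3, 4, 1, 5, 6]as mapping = [0→6, 1→1, 2→3, 3→5, 4→2, 5→7, 6→4, 7→0]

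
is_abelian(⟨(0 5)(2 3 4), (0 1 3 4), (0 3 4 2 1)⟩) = no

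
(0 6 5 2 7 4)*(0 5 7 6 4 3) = (0 4 5 2 6 7 3)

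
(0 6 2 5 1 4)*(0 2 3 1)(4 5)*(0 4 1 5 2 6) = (1 2)(3 5 4 6)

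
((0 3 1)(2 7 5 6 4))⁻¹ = (0 1 3)(2 4 6 5 7)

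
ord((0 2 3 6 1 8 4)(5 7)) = 14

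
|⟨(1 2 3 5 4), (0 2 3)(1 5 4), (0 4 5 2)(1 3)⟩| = 360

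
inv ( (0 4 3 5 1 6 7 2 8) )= (0 8 2 7 6 1 5 3 4) 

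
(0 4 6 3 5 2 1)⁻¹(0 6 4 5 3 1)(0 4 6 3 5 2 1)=(0 4 3 6 2 5)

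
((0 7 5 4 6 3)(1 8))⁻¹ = (0 3 6 4 5 7)(1 8)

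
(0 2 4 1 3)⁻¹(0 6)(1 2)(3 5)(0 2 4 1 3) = (0 5)(2 6)(3 4)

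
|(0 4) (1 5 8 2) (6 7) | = 4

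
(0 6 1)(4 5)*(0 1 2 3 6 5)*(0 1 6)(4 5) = (0 4 1 6 2 3)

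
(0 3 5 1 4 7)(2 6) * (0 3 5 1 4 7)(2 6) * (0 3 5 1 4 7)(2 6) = (0 1)(2 6)(3 4)(5 7)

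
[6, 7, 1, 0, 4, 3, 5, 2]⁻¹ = [3, 2, 7, 5, 4, 6, 0, 1]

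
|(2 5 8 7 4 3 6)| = 7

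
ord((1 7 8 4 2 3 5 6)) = 8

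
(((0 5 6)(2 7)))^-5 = (0 5 6)(2 7)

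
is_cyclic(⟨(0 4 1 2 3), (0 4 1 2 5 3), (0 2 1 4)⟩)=no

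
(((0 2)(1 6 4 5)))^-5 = (0 2)(1 5 4 6)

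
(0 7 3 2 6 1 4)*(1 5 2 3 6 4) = (0 7 6 5 2 4) 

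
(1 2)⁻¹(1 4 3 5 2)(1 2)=(1 2 4 3 5)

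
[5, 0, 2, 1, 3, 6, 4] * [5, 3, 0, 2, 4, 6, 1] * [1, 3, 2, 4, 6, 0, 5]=[5, 0, 1, 4, 2, 3, 6] 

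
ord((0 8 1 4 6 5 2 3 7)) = 9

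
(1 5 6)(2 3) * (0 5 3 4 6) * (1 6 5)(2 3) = (0 1 2 4 5)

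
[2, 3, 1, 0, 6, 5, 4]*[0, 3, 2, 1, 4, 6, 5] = [2, 1, 3, 0, 5, 6, 4]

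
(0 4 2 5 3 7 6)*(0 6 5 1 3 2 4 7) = (0 7 5 2 1 3)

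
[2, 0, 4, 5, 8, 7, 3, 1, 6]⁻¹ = [1, 7, 0, 6, 2, 3, 8, 5, 4]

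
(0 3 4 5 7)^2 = (0 4 7 3 5)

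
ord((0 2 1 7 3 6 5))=7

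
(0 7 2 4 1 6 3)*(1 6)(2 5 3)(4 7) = (0 4 6 2 7 5 3)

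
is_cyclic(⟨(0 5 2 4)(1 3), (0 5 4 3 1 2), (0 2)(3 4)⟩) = no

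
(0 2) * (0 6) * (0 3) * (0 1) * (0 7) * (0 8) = (0 2 6 3 1 7 8)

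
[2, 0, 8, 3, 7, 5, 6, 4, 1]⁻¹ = [1, 8, 0, 3, 7, 5, 6, 4, 2]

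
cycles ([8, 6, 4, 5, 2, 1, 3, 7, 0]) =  (0 8) (1 6 3 5) (2 4) 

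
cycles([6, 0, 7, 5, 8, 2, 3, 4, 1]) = (0 6 3 5 2 7 4 8 1)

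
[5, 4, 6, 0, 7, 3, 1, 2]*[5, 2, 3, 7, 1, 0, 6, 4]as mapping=[0→0, 1→1, 2→6, 3→5, 4→4, 5→7, 6→2, 7→3]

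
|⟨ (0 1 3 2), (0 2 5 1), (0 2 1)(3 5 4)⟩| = 720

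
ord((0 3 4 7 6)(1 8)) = 10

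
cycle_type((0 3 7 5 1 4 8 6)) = 8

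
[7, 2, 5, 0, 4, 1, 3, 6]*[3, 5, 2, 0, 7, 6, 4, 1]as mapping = [0→1, 1→2, 2→6, 3→3, 4→7, 5→5, 6→0, 7→4]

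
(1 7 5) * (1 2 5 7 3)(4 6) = (1 3)(2 5)(4 6)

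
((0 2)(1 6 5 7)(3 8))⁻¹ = (0 2)(1 7 5 6)(3 8)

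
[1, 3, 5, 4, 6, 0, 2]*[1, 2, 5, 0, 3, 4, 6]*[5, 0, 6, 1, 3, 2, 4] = [6, 5, 3, 1, 4, 0, 2] 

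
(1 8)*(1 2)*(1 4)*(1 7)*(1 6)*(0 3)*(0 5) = (0 3 5) (1 8 2 4 7 6) 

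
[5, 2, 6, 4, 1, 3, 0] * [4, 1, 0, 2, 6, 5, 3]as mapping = [0→5, 1→0, 2→3, 3→6, 4→1, 5→2, 6→4]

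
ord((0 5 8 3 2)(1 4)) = 10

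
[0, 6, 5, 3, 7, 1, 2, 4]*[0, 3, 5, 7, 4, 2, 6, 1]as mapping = [0→0, 1→6, 2→2, 3→7, 4→1, 5→3, 6→5, 7→4]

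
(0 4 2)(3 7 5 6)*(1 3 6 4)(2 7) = (0 1 3 2)(4 7 5)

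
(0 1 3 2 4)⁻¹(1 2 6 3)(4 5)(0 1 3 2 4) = (0 5)(2 3 4 6)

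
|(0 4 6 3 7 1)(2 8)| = 6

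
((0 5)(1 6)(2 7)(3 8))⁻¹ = (0 5)(1 6)(2 7)(3 8)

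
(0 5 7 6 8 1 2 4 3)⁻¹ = (0 3 4 2 1 8 6 7 5)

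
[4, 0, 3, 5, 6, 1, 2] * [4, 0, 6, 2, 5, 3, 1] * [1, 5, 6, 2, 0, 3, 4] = [3, 0, 6, 2, 5, 1, 4]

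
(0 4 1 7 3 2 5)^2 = (0 1 3 5 4 7 2)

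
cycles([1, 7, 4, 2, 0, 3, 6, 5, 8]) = (0 1 7 5 3 2 4)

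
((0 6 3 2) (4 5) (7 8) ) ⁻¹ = (0 2 3 6) (4 5) (7 8) 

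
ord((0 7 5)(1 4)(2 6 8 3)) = 12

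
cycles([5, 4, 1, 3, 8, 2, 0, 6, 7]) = (0 5 2 1 4 8 7 6)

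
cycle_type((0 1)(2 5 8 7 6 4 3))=2.7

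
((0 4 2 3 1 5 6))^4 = (0 1 4 5 2 6 3)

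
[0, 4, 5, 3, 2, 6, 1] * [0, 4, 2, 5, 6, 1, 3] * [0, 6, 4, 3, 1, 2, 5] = [0, 5, 6, 2, 4, 3, 1]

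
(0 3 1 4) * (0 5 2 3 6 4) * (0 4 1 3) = (0 6 1 4 5 2) 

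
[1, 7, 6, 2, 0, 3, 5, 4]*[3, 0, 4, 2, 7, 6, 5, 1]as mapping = [0→0, 1→1, 2→5, 3→4, 4→3, 5→2, 6→6, 7→7]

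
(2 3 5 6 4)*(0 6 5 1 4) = (0 6)(1 4 2 3)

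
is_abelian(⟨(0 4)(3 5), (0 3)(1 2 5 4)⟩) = no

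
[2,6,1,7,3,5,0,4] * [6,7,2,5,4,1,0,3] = [2,0,7,3,5,1,6,4]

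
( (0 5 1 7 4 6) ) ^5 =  (0 6 4 7 1 5) 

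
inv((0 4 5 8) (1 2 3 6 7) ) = (0 8 5 4) (1 7 6 3 2) 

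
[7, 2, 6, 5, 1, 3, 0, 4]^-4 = [4, 6, 0, 3, 2, 5, 7, 1]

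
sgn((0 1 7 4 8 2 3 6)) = -1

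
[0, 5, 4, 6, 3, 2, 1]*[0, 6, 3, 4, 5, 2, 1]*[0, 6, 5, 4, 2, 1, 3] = [0, 5, 1, 6, 2, 4, 3]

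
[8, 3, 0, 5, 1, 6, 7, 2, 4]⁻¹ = [2, 4, 7, 1, 8, 3, 5, 6, 0]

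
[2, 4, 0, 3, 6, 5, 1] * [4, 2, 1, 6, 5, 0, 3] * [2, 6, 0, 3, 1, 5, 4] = [6, 5, 1, 4, 3, 2, 0]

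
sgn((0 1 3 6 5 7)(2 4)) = 1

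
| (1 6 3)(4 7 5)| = 3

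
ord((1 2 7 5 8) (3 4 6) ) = 15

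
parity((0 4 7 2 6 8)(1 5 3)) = odd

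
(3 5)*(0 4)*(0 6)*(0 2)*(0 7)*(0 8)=(0 4 6 2 7 8)(3 5)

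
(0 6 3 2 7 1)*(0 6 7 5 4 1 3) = (0 7 3 2 5 4 1 6)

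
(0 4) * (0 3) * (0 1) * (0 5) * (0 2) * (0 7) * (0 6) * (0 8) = (0 4 3 1 5 2 7 6 8)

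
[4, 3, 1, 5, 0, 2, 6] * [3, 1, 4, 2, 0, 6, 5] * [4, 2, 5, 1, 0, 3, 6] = [4, 5, 2, 6, 1, 0, 3]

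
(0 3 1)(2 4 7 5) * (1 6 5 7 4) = (0 3 6 5 2 1)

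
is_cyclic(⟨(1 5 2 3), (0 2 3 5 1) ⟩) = no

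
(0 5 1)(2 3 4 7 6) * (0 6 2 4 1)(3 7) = (0 5)(1 6 4 3)(2 7)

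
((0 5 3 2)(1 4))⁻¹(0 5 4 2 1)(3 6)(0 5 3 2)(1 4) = (0 4 5 3 1)(2 6)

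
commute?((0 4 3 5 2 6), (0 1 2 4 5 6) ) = no:(0 4 3 5 2 6)*(0 1 2 4 5 6) = (0 5 4 3 6 1 2), (0 1 2 4 5 6)*(0 4 3 5 2 6) = (0 1 6 4 2 3 5) 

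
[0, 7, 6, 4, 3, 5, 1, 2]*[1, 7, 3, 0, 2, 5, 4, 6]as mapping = [0→1, 1→6, 2→4, 3→2, 4→0, 5→5, 6→7, 7→3]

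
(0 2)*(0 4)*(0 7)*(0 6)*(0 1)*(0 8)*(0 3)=(0 2 4 7 6 1 8 3)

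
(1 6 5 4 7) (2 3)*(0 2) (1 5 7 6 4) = (0 2 3) (1 4 6 7 5) 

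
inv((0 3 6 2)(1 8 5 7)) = (0 2 6 3)(1 7 5 8)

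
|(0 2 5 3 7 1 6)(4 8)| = 14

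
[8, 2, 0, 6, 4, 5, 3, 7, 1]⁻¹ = [2, 8, 1, 6, 4, 5, 3, 7, 0]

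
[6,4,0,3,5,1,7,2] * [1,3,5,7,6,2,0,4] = [0,6,1,7,2,3,4,5] 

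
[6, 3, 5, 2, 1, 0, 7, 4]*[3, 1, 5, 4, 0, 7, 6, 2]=[6, 4, 7, 5, 1, 3, 2, 0]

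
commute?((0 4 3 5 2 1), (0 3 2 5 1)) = no:(0 4 3 5 2 1) * (0 3 2 5 1) = (0 4 2)(1 3), (0 3 2 5 1) * (0 4 3 5 2 1) = (0 5)(1 4 3)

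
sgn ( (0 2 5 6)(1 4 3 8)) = 1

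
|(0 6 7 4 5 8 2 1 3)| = 9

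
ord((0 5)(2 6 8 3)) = 4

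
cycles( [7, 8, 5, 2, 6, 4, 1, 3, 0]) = (0 7 3 2 5 4 6 1 8)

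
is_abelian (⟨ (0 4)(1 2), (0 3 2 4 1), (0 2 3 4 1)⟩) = no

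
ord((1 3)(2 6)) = 2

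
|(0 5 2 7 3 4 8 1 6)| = 9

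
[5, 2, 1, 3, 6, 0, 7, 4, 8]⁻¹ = [5, 2, 1, 3, 7, 0, 4, 6, 8]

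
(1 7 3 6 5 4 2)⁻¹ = (1 2 4 5 6 3 7)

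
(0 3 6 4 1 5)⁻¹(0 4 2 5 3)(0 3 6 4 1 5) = (0 6 3 1 2)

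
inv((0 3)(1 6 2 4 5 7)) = (0 3)(1 7 5 4 2 6)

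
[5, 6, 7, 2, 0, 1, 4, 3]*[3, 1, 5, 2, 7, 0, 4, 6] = [0, 4, 6, 5, 3, 1, 7, 2]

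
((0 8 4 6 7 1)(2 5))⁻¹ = (0 1 7 6 4 8)(2 5)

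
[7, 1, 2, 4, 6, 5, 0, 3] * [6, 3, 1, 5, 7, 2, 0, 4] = [4, 3, 1, 7, 0, 2, 6, 5]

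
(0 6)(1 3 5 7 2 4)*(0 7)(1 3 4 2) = (0 6 7 1 4 3 5)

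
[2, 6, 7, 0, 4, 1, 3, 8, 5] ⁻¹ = [3, 5, 0, 6, 4, 8, 1, 2, 7] 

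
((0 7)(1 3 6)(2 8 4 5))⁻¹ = (0 7)(1 6 3)(2 5 4 8)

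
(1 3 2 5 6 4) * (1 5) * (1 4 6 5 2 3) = (2 4)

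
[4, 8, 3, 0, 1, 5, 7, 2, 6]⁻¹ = [3, 4, 7, 2, 0, 5, 8, 6, 1]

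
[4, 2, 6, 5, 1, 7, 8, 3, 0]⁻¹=[8, 4, 1, 7, 0, 3, 2, 5, 6]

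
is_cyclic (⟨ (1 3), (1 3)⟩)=yes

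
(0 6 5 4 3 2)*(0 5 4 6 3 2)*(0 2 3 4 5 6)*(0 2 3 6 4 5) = (0 5 2 4 6)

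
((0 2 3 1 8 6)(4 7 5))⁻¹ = (0 6 8 1 3 2)(4 5 7)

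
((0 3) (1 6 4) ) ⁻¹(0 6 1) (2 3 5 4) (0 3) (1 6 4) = (0 5 1 2) (3 4 6) 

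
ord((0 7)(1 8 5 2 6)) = 10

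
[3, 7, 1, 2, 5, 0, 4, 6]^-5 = [1, 4, 6, 7, 3, 2, 0, 5]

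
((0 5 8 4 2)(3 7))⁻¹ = (0 2 4 8 5)(3 7)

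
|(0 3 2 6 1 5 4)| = 7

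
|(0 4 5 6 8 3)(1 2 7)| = 6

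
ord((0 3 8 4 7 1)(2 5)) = 6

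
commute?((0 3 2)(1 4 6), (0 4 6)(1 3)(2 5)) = no:(0 3 2)(1 4 6)*(0 4 6)(1 3)(2 5) = (0 1 6 3 5 2 4), (0 4 6)(1 3)(2 5)*(0 3 2)(1 4 6) = (0 6 3 4 1 2 5)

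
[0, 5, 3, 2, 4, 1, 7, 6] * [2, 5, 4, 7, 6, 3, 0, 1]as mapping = [0→2, 1→3, 2→7, 3→4, 4→6, 5→5, 6→1, 7→0]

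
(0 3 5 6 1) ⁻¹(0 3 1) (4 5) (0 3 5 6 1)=(0 3 5) (4 6) 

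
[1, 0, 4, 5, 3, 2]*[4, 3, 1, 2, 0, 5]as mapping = [0→3, 1→4, 2→0, 3→5, 4→2, 5→1]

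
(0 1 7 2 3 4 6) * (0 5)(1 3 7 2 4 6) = (0 3 6 5)(1 2 7 4)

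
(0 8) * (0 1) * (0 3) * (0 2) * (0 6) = (0 8 1 3 2 6)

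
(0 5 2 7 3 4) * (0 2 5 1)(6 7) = (0 1)(2 6 7 3 4)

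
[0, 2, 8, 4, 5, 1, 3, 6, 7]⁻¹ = [0, 5, 1, 6, 3, 4, 7, 8, 2]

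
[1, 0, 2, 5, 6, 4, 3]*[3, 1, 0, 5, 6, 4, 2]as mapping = [0→1, 1→3, 2→0, 3→4, 4→2, 5→6, 6→5]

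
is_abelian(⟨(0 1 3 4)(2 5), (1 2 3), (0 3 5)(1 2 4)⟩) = no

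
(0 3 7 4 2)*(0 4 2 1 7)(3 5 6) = (0 5 6 3)(1 7 2 4)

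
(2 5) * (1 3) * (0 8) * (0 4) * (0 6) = (0 8 4 6)(1 3)(2 5)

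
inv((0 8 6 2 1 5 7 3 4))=(0 4 3 7 5 1 2 6 8)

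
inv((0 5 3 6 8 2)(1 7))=(0 2 8 6 3 5)(1 7)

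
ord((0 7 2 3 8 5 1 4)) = 8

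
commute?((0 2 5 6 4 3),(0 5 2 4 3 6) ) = no:(0 2 5 6 4 3) * (0 5 2 4 3 6) = (0 4 6 3 5),(0 5 2 4 3 6) * (0 2 5 6 4 3) = (0 6 2 3 4) 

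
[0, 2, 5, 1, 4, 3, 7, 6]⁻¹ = [0, 3, 1, 5, 4, 2, 7, 6]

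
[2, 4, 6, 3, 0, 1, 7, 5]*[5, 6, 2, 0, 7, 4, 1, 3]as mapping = [0→2, 1→7, 2→1, 3→0, 4→5, 5→6, 6→3, 7→4]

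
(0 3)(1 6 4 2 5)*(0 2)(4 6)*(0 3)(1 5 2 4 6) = (1 6)(3 4)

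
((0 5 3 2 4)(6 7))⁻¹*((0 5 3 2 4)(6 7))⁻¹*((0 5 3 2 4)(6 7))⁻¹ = (0 3 4 5 2)(6 7)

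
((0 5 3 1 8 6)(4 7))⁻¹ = (0 6 8 1 3 5)(4 7)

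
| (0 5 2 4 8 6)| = 6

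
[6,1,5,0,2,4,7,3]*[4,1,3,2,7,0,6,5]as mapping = [0→6,1→1,2→0,3→4,4→3,5→7,6→5,7→2]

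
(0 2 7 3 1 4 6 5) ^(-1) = (0 5 6 4 1 3 7 2) 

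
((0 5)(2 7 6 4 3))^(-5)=(0 5)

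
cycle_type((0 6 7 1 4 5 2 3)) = 8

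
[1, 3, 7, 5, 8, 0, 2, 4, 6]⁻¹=[5, 0, 6, 1, 7, 3, 8, 2, 4]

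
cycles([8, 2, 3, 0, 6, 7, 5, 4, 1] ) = (0 8 1 2 3)(4 6 5 7)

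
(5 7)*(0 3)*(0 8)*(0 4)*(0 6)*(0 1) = (0 3 8 4 6 1)(5 7)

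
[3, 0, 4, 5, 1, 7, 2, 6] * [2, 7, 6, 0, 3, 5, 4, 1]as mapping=[0→0, 1→2, 2→3, 3→5, 4→7, 5→1, 6→6, 7→4]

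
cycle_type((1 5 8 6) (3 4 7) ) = 3.4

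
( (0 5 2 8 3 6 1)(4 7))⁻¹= (0 1 6 3 8 2 5)(4 7)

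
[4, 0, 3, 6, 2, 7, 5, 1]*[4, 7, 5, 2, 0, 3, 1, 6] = [0, 4, 2, 1, 5, 6, 3, 7]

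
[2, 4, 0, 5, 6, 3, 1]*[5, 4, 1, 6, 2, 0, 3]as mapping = [0→1, 1→2, 2→5, 3→0, 4→3, 5→6, 6→4]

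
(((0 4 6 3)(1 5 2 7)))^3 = (0 3 6 4)(1 7 2 5)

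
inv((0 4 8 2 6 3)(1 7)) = (0 3 6 2 8 4)(1 7)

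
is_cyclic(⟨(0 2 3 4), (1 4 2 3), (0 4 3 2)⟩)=no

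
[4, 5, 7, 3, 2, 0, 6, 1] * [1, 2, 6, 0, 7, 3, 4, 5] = [7, 3, 5, 0, 6, 1, 4, 2]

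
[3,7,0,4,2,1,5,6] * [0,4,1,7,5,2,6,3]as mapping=[0→7,1→3,2→0,3→5,4→1,5→4,6→2,7→6]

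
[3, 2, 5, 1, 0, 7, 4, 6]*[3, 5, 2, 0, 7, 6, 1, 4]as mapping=[0→0, 1→2, 2→6, 3→5, 4→3, 5→4, 6→7, 7→1]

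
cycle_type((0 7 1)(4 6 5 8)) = 3.4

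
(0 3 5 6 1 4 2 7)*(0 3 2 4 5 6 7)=(0 2)(1 5 7 3 6)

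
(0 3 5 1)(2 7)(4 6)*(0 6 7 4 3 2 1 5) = (0 2 4 7 1 6 3)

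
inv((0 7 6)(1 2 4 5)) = (0 6 7)(1 5 4 2)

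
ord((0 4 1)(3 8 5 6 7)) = 15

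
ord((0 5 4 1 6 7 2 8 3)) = 9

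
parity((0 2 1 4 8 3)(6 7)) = even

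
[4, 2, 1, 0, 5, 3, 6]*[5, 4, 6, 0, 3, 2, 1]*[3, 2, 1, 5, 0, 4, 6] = [5, 6, 0, 4, 1, 3, 2]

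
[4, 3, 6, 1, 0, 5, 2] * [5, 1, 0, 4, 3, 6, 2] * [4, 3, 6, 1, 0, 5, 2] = [1, 0, 6, 3, 5, 2, 4]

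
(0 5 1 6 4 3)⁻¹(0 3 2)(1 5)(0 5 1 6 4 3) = (0 2 5)(1 6)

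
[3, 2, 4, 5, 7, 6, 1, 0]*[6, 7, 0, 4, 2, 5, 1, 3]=[4, 0, 2, 5, 3, 1, 7, 6]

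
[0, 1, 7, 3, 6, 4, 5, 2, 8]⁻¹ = [0, 1, 7, 3, 5, 6, 4, 2, 8]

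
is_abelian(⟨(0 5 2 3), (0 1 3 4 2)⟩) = no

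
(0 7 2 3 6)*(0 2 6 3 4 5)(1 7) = (0 1 7 6 2 4 5)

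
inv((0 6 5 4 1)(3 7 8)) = (0 1 4 5 6)(3 8 7)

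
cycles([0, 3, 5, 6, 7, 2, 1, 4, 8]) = (1 3 6)(2 5)(4 7)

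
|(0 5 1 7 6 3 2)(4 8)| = 14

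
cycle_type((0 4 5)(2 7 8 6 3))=3.5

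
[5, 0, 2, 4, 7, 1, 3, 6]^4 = [5, 0, 2, 3, 4, 1, 6, 7]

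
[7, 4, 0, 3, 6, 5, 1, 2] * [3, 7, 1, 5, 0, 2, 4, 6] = [6, 0, 3, 5, 4, 2, 7, 1]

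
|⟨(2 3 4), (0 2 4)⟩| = 12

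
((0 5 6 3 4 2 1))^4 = (0 4 5 2 6 1 3)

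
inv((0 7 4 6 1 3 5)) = (0 5 3 1 6 4 7)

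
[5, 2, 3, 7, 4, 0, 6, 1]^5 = [5, 2, 3, 7, 4, 0, 6, 1]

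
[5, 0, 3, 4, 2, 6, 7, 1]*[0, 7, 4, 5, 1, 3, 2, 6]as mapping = [0→3, 1→0, 2→5, 3→1, 4→4, 5→2, 6→6, 7→7]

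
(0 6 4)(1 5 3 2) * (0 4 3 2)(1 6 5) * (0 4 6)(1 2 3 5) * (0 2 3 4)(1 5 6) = (0 5 4 1 3)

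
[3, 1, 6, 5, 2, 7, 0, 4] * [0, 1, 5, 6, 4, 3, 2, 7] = [6, 1, 2, 3, 5, 7, 0, 4]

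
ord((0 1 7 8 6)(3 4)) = 10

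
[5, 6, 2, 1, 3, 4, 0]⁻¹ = [6, 3, 2, 4, 5, 0, 1]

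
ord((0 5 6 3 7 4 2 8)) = 8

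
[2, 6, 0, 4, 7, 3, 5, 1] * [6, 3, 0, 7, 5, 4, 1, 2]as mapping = [0→0, 1→1, 2→6, 3→5, 4→2, 5→7, 6→4, 7→3]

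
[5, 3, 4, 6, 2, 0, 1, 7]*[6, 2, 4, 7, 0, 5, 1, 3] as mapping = [0→5, 1→7, 2→0, 3→1, 4→4, 5→6, 6→2, 7→3] 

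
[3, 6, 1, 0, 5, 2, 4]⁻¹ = [3, 2, 5, 0, 6, 4, 1]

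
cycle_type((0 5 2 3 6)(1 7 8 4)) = 4.5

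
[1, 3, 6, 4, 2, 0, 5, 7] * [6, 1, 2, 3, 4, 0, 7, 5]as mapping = [0→1, 1→3, 2→7, 3→4, 4→2, 5→6, 6→0, 7→5]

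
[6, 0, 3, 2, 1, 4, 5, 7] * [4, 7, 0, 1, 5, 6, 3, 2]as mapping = [0→3, 1→4, 2→1, 3→0, 4→7, 5→5, 6→6, 7→2]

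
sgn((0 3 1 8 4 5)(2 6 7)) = -1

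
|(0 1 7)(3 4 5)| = 3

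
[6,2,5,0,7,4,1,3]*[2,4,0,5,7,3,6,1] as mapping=[0→6,1→0,2→3,3→2,4→1,5→7,6→4,7→5] 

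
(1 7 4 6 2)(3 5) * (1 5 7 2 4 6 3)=(1 2 5)(3 7 6 4)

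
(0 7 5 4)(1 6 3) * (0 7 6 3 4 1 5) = (0 6 4 7)(1 3 5)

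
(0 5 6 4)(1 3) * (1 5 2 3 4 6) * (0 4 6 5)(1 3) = (0 2 1 6 5 3)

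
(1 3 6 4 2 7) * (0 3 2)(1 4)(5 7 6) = (0 3 5 7 4)(1 2 6)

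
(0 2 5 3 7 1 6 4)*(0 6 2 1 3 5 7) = (0 1 2 7 3)(4 6)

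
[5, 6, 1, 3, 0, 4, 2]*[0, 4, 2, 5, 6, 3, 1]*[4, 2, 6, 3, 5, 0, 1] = [3, 2, 5, 0, 4, 1, 6]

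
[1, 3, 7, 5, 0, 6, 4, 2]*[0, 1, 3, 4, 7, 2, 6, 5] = [1, 4, 5, 2, 0, 6, 7, 3] 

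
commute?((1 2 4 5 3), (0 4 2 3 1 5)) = no:(1 2 4 5 3) * (0 4 2 3 1 5) = (0 4)(1 3 5), (0 4 2 3 1 5) * (1 2 4 5 3) = (0 5)(1 3 2)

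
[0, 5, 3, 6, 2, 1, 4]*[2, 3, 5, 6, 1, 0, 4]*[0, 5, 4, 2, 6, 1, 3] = [4, 0, 3, 6, 1, 2, 5] 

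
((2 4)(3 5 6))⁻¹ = (2 4)(3 6 5)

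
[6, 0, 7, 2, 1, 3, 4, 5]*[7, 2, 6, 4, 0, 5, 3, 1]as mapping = [0→3, 1→7, 2→1, 3→6, 4→2, 5→4, 6→0, 7→5]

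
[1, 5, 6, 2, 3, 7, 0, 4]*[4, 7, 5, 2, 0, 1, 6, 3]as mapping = [0→7, 1→1, 2→6, 3→5, 4→2, 5→3, 6→4, 7→0]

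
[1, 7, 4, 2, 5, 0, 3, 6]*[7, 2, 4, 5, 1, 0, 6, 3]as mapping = [0→2, 1→3, 2→1, 3→4, 4→0, 5→7, 6→5, 7→6]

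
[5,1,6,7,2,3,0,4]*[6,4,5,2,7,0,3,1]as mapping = [0→0,1→4,2→3,3→1,4→5,5→2,6→6,7→7]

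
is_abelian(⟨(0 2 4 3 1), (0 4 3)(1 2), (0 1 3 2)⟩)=no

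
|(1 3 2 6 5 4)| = 6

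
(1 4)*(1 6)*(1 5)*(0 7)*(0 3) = (0 7 3)(1 4 6 5)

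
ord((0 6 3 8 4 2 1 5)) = 8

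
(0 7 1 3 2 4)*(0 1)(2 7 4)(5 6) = (0 4 1 3 7)(5 6)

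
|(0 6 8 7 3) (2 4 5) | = 15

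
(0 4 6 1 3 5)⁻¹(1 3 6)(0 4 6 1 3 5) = (1 3 5)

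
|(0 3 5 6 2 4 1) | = 7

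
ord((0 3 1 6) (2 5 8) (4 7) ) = 12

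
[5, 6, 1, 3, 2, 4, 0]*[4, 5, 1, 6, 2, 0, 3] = [0, 3, 5, 6, 1, 2, 4]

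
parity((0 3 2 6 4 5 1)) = even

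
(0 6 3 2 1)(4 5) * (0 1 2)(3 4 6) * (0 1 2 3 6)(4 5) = (0 6 5)(1 2 3)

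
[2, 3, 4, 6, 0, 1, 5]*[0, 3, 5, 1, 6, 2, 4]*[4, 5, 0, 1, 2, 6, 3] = [6, 5, 3, 2, 4, 1, 0]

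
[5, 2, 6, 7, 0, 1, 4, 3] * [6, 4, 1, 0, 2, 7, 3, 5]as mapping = [0→7, 1→1, 2→3, 3→5, 4→6, 5→4, 6→2, 7→0]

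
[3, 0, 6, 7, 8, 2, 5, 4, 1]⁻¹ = [1, 8, 5, 0, 7, 6, 2, 3, 4]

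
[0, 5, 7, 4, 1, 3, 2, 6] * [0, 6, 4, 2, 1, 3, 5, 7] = [0, 3, 7, 1, 6, 2, 4, 5]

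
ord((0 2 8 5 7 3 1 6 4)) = 9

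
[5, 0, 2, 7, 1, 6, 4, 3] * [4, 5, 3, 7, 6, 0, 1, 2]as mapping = [0→0, 1→4, 2→3, 3→2, 4→5, 5→1, 6→6, 7→7]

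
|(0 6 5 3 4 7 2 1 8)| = 9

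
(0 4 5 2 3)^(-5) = ()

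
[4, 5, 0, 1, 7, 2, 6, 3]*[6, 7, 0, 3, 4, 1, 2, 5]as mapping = [0→4, 1→1, 2→6, 3→7, 4→5, 5→0, 6→2, 7→3]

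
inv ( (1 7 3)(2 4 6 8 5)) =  (1 3 7)(2 5 8 6 4)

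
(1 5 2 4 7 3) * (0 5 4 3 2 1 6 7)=(0 5 1 4)(2 3 6 7)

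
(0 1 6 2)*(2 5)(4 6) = (0 1 4 6 5 2)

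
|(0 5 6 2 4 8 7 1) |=8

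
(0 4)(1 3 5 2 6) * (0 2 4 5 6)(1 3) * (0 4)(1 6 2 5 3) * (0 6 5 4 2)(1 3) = (0 1 5 6 3)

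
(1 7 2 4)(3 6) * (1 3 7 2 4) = (1 2)(3 6 7 4)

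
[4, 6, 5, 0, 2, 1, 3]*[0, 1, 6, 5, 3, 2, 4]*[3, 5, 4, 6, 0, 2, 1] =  [6, 0, 4, 3, 1, 5, 2]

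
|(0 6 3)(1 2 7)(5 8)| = 6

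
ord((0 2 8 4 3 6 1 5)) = 8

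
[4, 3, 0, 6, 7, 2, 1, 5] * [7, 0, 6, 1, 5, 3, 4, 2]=[5, 1, 7, 4, 2, 6, 0, 3]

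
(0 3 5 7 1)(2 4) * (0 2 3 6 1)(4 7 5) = (0 6 1 2 7)(3 4)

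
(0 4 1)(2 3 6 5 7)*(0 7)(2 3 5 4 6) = (0 6 4 1 7 3 2 5)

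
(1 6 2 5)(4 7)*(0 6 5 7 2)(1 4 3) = (0 6)(1 5 4 2 7 3)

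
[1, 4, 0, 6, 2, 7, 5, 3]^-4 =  [0, 1, 2, 3, 4, 5, 6, 7]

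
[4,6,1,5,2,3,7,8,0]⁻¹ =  [8,2,4,5,0,3,1,6,7]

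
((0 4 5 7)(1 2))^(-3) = (0 4 5 7)(1 2)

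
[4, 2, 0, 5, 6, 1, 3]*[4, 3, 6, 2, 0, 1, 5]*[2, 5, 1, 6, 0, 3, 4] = [2, 4, 0, 5, 3, 6, 1]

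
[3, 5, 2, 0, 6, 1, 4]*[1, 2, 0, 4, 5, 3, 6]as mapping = [0→4, 1→3, 2→0, 3→1, 4→6, 5→2, 6→5]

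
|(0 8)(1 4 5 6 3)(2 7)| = 10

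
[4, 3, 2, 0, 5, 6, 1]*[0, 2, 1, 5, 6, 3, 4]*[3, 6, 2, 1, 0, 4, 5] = [5, 4, 6, 3, 1, 0, 2]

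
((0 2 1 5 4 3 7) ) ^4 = (0 4 2 3 1 7 5) 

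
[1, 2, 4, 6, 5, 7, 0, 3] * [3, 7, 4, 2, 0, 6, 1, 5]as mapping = [0→7, 1→4, 2→0, 3→1, 4→6, 5→5, 6→3, 7→2]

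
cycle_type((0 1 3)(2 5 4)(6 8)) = 2.3^2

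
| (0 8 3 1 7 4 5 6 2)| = 9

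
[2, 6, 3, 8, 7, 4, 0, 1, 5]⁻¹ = [6, 7, 0, 2, 5, 8, 1, 4, 3]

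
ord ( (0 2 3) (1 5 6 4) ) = 12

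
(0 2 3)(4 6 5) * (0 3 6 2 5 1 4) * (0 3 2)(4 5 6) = (0 6 1 5 3 2 4)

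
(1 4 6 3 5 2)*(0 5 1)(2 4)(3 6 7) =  (0 5 4 7 3 1 2)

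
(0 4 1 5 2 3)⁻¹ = (0 3 2 5 1 4)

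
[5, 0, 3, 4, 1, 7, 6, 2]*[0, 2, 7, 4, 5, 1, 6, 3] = [1, 0, 4, 5, 2, 3, 6, 7]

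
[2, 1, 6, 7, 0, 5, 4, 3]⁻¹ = [4, 1, 0, 7, 6, 5, 2, 3]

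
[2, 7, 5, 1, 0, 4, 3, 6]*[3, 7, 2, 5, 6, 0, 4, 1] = [2, 1, 0, 7, 3, 6, 5, 4]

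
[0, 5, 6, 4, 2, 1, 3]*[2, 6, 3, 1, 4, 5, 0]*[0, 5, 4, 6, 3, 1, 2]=[4, 1, 0, 3, 6, 2, 5]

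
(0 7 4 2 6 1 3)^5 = (0 1 2 7 3 6 4)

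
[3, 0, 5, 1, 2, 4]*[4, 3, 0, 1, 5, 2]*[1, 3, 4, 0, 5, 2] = [3, 5, 4, 0, 1, 2]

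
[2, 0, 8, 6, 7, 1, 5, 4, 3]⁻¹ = [1, 5, 0, 8, 7, 6, 3, 4, 2]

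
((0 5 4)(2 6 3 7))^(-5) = (0 5 4)(2 7 3 6)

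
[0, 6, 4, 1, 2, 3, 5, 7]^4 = [0, 1, 2, 3, 4, 5, 6, 7]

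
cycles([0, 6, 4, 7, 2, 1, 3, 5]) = (1 6 3 7 5) (2 4) 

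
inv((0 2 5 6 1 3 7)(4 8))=(0 7 3 1 6 5 2)(4 8)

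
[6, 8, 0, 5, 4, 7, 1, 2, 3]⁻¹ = [2, 6, 7, 8, 4, 3, 0, 5, 1]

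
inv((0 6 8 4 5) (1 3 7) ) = (0 5 4 8 6) (1 7 3) 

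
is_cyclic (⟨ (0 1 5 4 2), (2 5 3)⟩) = no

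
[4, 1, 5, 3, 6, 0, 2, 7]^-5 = [0, 1, 2, 3, 4, 5, 6, 7]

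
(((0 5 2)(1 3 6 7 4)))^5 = (0 2 5)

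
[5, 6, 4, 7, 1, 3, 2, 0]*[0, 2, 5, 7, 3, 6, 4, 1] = [6, 4, 3, 1, 2, 7, 5, 0]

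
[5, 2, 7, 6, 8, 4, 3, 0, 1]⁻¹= [7, 8, 1, 6, 5, 0, 3, 2, 4]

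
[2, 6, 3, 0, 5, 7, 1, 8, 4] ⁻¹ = [3, 6, 0, 2, 8, 4, 1, 5, 7] 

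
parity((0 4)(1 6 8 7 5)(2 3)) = even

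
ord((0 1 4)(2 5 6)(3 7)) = 6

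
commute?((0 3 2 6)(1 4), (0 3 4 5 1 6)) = no:(0 3 2 6)(1 4)*(0 3 4 5 1 6) = (0 4 6 3 2)(1 5), (0 3 4 5 1 6)*(0 3 2 6)(1 4) = (0 2 6 3 1)(4 5)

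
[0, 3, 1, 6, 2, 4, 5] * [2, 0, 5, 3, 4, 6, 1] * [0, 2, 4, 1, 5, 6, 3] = [4, 1, 0, 2, 6, 5, 3]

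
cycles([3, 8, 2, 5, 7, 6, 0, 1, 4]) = (0 3 5 6)(1 8 4 7)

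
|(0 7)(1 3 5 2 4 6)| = 6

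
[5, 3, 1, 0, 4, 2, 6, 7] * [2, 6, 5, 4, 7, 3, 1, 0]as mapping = [0→3, 1→4, 2→6, 3→2, 4→7, 5→5, 6→1, 7→0]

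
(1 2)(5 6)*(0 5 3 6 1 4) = (0 5 1 2 4)(3 6)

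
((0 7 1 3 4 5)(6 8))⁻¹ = (0 5 4 3 1 7)(6 8)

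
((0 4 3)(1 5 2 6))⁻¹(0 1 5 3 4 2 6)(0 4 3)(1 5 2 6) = (0 3 6 1 4 5 2)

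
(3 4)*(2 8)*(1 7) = (1 7)(2 8)(3 4)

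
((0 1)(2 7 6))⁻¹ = (0 1)(2 6 7)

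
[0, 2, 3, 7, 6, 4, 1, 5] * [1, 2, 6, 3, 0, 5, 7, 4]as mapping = [0→1, 1→6, 2→3, 3→4, 4→7, 5→0, 6→2, 7→5]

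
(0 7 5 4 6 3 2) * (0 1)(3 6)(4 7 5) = (0 5 7 4 3 2 1)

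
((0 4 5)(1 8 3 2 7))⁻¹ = (0 5 4)(1 7 2 3 8)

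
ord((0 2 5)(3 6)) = 6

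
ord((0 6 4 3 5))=5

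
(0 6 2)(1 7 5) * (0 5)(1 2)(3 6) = (0 3 6 1 7)(2 5)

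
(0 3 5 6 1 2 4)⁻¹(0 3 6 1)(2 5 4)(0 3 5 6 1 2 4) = (0 4 6)(1 2 3 5)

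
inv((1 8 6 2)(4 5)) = (1 2 6 8)(4 5)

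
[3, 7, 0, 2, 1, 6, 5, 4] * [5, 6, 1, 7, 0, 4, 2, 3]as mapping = [0→7, 1→3, 2→5, 3→1, 4→6, 5→2, 6→4, 7→0]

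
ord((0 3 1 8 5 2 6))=7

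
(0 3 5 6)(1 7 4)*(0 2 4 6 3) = (1 7 6 2 4)(3 5)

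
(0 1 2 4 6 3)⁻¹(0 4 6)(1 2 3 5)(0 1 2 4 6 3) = (0 5 2 4)(1 6 3)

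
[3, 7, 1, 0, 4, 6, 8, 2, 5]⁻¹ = [3, 2, 7, 0, 4, 8, 5, 1, 6]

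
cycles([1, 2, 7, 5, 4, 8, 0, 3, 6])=(0 1 2 7 3 5 8 6)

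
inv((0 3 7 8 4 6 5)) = (0 5 6 4 8 7 3)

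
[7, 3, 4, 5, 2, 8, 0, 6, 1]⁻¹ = [6, 8, 4, 1, 2, 3, 7, 0, 5]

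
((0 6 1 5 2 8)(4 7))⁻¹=(0 8 2 5 1 6)(4 7)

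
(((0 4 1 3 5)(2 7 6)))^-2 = (0 3 4 5 1)(2 7 6)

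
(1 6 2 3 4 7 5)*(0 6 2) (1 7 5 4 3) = (0 6) (1 2) (4 5 7) 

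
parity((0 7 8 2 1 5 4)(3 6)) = odd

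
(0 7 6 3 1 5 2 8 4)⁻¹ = (0 4 8 2 5 1 3 6 7)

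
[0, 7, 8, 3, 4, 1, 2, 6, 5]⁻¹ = [0, 5, 6, 3, 4, 8, 7, 1, 2]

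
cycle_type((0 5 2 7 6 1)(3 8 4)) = 3.6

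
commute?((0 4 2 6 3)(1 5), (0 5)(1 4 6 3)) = no:(0 4 2 6 3)(1 5)*(0 5)(1 4 6 3) = (0 6 1)(2 3 5 4), (0 5)(1 4 6 3)*(0 4 2 6 3)(1 5) = (0 1 2 6)(3 5 4)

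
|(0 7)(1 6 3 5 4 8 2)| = 14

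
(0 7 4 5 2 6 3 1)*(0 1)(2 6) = (0 7 4 5 6 3)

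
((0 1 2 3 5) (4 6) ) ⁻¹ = (0 5 3 2 1) (4 6) 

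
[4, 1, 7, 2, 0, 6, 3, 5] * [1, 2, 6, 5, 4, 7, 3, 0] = [4, 2, 0, 6, 1, 3, 5, 7]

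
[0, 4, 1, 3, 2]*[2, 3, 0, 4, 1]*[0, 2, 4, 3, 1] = [4, 2, 3, 1, 0]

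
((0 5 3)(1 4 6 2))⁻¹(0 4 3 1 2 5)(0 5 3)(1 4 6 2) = (0 4 1 3 5 6)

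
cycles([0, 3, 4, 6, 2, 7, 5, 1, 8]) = (1 3 6 5 7)(2 4)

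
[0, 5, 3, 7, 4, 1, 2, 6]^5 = [0, 5, 3, 7, 4, 1, 2, 6]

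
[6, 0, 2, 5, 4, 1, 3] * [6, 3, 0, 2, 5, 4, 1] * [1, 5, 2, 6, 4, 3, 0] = [5, 0, 1, 4, 3, 6, 2]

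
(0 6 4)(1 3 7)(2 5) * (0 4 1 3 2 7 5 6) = (1 2 6)(3 5 7)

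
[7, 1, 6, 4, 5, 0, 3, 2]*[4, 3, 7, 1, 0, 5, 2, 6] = [6, 3, 2, 0, 5, 4, 1, 7] 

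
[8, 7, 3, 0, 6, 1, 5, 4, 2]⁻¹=[3, 5, 8, 2, 7, 6, 4, 1, 0]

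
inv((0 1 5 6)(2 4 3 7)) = (0 6 5 1)(2 7 3 4)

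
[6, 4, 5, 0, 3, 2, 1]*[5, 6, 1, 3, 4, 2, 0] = [0, 4, 2, 5, 3, 1, 6]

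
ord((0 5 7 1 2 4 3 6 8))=9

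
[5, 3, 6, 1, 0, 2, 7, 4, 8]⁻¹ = [4, 3, 5, 1, 7, 0, 2, 6, 8]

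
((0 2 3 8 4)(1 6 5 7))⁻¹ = (0 4 8 3 2)(1 7 5 6)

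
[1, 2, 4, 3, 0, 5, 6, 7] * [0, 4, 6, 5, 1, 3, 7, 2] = [4, 6, 1, 5, 0, 3, 7, 2]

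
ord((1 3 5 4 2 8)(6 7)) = 6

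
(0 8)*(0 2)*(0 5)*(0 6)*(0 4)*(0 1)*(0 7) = (0 8 2 5 6 4 1 7)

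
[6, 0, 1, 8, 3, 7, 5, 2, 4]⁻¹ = [1, 2, 7, 4, 8, 6, 0, 5, 3]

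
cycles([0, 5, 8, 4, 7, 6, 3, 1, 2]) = (1 5 6 3 4 7)(2 8)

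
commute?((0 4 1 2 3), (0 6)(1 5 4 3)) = no:(0 4 1 2 3)*(0 6)(1 5 4 3) = (0 3 6)(1 2)(4 5), (0 6)(1 5 4 3)*(0 4 1 2 3) = (0 6 4)(1 5)(2 3)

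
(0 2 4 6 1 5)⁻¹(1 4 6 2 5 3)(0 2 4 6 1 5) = (0 3 5 6 1 4)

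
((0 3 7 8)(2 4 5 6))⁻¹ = (0 8 7 3)(2 6 5 4)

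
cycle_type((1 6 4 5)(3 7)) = 2.4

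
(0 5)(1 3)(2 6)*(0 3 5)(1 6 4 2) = (1 5 3 6)(2 4)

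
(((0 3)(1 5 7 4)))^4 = ()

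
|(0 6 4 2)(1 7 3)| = 12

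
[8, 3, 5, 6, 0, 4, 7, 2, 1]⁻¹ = [4, 8, 7, 1, 5, 2, 3, 6, 0]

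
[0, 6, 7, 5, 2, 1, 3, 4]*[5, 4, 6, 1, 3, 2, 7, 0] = [5, 7, 0, 2, 6, 4, 1, 3]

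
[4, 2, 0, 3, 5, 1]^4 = [2, 5, 1, 3, 0, 4]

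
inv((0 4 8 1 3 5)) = (0 5 3 1 8 4)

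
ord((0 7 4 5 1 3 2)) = 7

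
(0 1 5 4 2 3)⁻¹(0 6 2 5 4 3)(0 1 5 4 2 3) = (0 1 6 3 4 2)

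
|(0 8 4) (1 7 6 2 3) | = 15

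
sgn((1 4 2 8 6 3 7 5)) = -1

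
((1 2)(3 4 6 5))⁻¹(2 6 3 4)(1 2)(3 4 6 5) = (1 5 4 6)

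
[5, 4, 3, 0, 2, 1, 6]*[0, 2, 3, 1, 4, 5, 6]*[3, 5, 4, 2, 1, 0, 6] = [0, 1, 5, 3, 2, 4, 6]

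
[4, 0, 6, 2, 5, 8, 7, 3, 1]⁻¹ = [1, 8, 3, 7, 0, 4, 2, 6, 5]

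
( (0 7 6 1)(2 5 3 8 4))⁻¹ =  (0 1 6 7)(2 4 8 3 5)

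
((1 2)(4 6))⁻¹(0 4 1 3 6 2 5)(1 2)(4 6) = (0 6 2 3 4 1 5)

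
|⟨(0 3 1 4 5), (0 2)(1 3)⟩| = 360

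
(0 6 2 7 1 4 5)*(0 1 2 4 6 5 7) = (0 5 1 6 4 7 2)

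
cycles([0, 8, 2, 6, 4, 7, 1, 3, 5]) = (1 8 5 7 3 6)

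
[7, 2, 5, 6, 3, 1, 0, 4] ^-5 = [0, 2, 5, 3, 4, 1, 6, 7] 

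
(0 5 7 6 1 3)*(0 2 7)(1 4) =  (0 5)(1 3 2 7 6 4)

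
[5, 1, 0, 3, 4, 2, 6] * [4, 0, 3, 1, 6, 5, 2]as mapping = [0→5, 1→0, 2→4, 3→1, 4→6, 5→3, 6→2]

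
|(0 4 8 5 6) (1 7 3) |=15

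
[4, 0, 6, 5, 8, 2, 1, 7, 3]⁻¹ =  [1, 6, 5, 8, 0, 3, 2, 7, 4]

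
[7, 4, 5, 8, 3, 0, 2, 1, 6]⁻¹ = [5, 7, 6, 4, 1, 2, 8, 0, 3]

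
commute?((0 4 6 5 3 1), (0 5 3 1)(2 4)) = no:(0 4 6 5 3 1)*(0 5 3 1)(2 4) = (0 2 4 6 3)(1 5), (0 5 3 1)(2 4)*(0 4 6 5 3 1) = (0 3)(1 4 2 6 5)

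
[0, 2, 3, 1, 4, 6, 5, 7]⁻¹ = [0, 3, 1, 2, 4, 6, 5, 7]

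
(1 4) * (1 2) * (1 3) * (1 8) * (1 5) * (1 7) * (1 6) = (1 4 2 3 8 5 7 6)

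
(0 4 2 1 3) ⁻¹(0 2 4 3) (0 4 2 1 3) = (0 4 1 2) 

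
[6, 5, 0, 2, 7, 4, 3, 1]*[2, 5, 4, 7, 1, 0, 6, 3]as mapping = [0→6, 1→0, 2→2, 3→4, 4→3, 5→1, 6→7, 7→5]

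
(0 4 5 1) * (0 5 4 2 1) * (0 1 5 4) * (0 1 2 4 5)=(0 4 1 5 2)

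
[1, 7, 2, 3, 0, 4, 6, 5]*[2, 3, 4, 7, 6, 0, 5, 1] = [3, 1, 4, 7, 2, 6, 5, 0]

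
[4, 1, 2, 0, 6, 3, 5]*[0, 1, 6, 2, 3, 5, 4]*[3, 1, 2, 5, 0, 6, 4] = [5, 1, 4, 3, 0, 2, 6]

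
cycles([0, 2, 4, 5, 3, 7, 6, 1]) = (1 2 4 3 5 7)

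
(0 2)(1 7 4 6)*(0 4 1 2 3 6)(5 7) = (0 3 6 2 4)(1 5 7)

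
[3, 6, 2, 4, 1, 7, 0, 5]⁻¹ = [6, 4, 2, 0, 3, 7, 1, 5]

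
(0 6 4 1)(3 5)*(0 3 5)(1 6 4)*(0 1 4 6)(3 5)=(0 6 4)(1 5 3)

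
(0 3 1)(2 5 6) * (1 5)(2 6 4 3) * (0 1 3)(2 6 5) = (0 6 5 4)(2 3)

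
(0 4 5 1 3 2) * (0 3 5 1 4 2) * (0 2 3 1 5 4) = (0 3 2 1 4 5)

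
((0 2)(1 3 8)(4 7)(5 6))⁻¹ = (0 2)(1 8 3)(4 7)(5 6)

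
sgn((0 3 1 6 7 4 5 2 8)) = 1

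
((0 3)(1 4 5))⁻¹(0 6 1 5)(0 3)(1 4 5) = (1 3 6 4)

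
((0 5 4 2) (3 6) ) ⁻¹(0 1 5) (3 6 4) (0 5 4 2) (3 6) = (1 4 5) (2 6 3) 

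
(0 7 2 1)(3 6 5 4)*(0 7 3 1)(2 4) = (0 3 6 5 2)(1 7 4)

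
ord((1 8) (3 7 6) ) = 6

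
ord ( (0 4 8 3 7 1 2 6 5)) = 9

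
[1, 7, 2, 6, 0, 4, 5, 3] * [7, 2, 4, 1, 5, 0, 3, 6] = [2, 6, 4, 3, 7, 5, 0, 1]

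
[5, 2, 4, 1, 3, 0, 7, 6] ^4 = [0, 1, 2, 3, 4, 5, 6, 7] 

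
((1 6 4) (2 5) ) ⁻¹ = (1 4 6) (2 5) 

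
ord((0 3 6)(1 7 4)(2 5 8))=3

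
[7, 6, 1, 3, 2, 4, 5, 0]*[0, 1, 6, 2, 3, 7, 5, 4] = [4, 5, 1, 2, 6, 3, 7, 0]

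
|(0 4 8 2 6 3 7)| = 7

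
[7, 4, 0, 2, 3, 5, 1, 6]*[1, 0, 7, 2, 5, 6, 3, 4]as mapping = [0→4, 1→5, 2→1, 3→7, 4→2, 5→6, 6→0, 7→3]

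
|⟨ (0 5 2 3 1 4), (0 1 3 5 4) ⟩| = 720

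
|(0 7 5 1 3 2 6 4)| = 8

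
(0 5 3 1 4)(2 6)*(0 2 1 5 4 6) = (0 4 2)(1 6)(3 5)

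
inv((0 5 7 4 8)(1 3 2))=(0 8 4 7 5)(1 2 3)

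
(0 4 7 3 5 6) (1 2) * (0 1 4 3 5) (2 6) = (0 3) (1 6) (2 4 7 5) 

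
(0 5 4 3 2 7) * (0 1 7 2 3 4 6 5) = (1 7)(5 6)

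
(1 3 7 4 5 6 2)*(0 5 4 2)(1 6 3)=(0 5 3 7 2 6)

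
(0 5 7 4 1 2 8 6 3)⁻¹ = (0 3 6 8 2 1 4 7 5)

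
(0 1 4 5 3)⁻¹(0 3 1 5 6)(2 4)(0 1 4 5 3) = (0 4 3 6 1)(2 5)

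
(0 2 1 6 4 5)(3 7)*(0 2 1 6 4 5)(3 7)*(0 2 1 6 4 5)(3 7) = (0 6)(1 5)(2 4)(3 7)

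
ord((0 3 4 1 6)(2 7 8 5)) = 20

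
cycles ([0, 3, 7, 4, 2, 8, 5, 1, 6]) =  (1 3 4 2 7)(5 8 6)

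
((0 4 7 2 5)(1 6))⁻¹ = (0 5 2 7 4)(1 6)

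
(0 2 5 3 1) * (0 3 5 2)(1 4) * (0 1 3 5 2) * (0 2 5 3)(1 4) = (0 4)(1 3)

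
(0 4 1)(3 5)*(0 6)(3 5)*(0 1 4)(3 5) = (1 6)(3 5)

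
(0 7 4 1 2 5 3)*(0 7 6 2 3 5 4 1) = (0 6 2 4)(1 3 7)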